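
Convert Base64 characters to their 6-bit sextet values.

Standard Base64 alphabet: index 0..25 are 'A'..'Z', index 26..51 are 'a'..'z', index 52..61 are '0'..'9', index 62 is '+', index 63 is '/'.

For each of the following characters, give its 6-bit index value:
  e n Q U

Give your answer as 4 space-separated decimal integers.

'e': a..z range, 26 + ord('e') − ord('a') = 30
'n': a..z range, 26 + ord('n') − ord('a') = 39
'Q': A..Z range, ord('Q') − ord('A') = 16
'U': A..Z range, ord('U') − ord('A') = 20

Answer: 30 39 16 20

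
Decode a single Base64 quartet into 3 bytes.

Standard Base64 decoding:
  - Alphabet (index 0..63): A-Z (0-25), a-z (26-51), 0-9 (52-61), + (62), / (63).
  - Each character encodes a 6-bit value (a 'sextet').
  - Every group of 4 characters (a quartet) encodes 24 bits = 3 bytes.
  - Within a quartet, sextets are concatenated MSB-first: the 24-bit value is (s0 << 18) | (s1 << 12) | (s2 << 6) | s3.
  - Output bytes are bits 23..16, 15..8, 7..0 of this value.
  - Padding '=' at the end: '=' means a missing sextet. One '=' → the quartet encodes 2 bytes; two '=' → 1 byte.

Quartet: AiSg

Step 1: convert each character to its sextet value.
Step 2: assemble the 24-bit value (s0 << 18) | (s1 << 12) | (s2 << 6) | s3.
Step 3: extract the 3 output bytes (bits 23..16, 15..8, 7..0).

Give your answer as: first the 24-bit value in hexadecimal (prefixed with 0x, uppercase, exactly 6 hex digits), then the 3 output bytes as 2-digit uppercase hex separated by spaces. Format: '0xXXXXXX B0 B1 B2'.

Sextets: A=0, i=34, S=18, g=32
24-bit: (0<<18) | (34<<12) | (18<<6) | 32
      = 0x000000 | 0x022000 | 0x000480 | 0x000020
      = 0x0224A0
Bytes: (v>>16)&0xFF=02, (v>>8)&0xFF=24, v&0xFF=A0

Answer: 0x0224A0 02 24 A0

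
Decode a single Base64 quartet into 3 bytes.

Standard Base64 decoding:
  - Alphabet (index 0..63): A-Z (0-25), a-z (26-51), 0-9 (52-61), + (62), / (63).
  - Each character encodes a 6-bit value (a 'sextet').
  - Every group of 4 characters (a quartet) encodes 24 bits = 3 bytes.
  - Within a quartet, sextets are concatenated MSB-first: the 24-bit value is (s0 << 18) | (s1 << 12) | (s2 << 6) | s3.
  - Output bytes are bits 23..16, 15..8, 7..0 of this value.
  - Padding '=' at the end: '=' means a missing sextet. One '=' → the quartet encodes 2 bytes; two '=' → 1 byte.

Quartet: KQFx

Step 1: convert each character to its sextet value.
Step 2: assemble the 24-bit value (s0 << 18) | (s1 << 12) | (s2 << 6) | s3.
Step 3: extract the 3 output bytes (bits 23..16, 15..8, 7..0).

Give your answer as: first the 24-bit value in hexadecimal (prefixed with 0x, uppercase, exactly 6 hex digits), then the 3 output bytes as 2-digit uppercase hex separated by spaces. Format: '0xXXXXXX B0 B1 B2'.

Sextets: K=10, Q=16, F=5, x=49
24-bit: (10<<18) | (16<<12) | (5<<6) | 49
      = 0x280000 | 0x010000 | 0x000140 | 0x000031
      = 0x290171
Bytes: (v>>16)&0xFF=29, (v>>8)&0xFF=01, v&0xFF=71

Answer: 0x290171 29 01 71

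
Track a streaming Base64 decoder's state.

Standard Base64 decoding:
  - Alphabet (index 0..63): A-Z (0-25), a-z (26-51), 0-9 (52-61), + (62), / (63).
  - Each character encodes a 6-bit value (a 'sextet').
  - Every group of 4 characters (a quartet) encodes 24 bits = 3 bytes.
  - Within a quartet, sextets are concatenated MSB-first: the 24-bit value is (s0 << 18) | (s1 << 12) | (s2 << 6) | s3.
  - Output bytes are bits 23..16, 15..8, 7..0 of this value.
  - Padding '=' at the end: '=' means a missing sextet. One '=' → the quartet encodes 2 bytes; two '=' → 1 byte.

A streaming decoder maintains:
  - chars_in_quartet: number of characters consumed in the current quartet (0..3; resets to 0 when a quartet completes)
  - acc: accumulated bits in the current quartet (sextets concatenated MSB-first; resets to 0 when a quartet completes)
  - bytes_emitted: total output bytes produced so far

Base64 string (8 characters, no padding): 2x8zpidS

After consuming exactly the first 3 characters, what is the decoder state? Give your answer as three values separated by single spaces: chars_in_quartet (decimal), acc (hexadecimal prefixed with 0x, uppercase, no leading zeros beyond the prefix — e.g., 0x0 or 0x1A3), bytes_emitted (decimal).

After char 0 ('2'=54): chars_in_quartet=1 acc=0x36 bytes_emitted=0
After char 1 ('x'=49): chars_in_quartet=2 acc=0xDB1 bytes_emitted=0
After char 2 ('8'=60): chars_in_quartet=3 acc=0x36C7C bytes_emitted=0

Answer: 3 0x36C7C 0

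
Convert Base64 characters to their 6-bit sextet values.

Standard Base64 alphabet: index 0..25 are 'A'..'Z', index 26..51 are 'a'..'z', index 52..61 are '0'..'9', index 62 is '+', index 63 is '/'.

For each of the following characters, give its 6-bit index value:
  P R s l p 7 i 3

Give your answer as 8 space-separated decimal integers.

Answer: 15 17 44 37 41 59 34 55

Derivation:
'P': A..Z range, ord('P') − ord('A') = 15
'R': A..Z range, ord('R') − ord('A') = 17
's': a..z range, 26 + ord('s') − ord('a') = 44
'l': a..z range, 26 + ord('l') − ord('a') = 37
'p': a..z range, 26 + ord('p') − ord('a') = 41
'7': 0..9 range, 52 + ord('7') − ord('0') = 59
'i': a..z range, 26 + ord('i') − ord('a') = 34
'3': 0..9 range, 52 + ord('3') − ord('0') = 55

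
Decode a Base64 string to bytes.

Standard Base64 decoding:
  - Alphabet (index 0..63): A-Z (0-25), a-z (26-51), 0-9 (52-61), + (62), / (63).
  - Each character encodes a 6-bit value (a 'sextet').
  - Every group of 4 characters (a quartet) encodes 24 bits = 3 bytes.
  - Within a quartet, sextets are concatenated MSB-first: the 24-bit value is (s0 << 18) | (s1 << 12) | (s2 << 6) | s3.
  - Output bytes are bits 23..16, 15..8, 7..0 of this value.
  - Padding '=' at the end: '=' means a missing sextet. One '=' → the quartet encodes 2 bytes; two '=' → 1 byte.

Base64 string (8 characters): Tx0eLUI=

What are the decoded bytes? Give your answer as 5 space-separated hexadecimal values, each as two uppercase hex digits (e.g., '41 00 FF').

After char 0 ('T'=19): chars_in_quartet=1 acc=0x13 bytes_emitted=0
After char 1 ('x'=49): chars_in_quartet=2 acc=0x4F1 bytes_emitted=0
After char 2 ('0'=52): chars_in_quartet=3 acc=0x13C74 bytes_emitted=0
After char 3 ('e'=30): chars_in_quartet=4 acc=0x4F1D1E -> emit 4F 1D 1E, reset; bytes_emitted=3
After char 4 ('L'=11): chars_in_quartet=1 acc=0xB bytes_emitted=3
After char 5 ('U'=20): chars_in_quartet=2 acc=0x2D4 bytes_emitted=3
After char 6 ('I'=8): chars_in_quartet=3 acc=0xB508 bytes_emitted=3
Padding '=': partial quartet acc=0xB508 -> emit 2D 42; bytes_emitted=5

Answer: 4F 1D 1E 2D 42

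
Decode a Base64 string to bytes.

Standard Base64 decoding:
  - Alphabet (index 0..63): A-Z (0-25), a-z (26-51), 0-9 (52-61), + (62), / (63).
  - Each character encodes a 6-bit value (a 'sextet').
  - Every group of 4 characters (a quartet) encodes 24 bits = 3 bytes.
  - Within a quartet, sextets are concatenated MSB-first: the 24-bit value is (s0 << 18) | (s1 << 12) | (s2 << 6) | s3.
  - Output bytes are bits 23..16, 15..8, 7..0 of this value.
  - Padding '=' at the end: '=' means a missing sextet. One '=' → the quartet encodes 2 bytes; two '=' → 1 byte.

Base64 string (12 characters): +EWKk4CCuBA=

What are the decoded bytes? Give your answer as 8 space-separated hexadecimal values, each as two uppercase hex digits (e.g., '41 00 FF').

After char 0 ('+'=62): chars_in_quartet=1 acc=0x3E bytes_emitted=0
After char 1 ('E'=4): chars_in_quartet=2 acc=0xF84 bytes_emitted=0
After char 2 ('W'=22): chars_in_quartet=3 acc=0x3E116 bytes_emitted=0
After char 3 ('K'=10): chars_in_quartet=4 acc=0xF8458A -> emit F8 45 8A, reset; bytes_emitted=3
After char 4 ('k'=36): chars_in_quartet=1 acc=0x24 bytes_emitted=3
After char 5 ('4'=56): chars_in_quartet=2 acc=0x938 bytes_emitted=3
After char 6 ('C'=2): chars_in_quartet=3 acc=0x24E02 bytes_emitted=3
After char 7 ('C'=2): chars_in_quartet=4 acc=0x938082 -> emit 93 80 82, reset; bytes_emitted=6
After char 8 ('u'=46): chars_in_quartet=1 acc=0x2E bytes_emitted=6
After char 9 ('B'=1): chars_in_quartet=2 acc=0xB81 bytes_emitted=6
After char 10 ('A'=0): chars_in_quartet=3 acc=0x2E040 bytes_emitted=6
Padding '=': partial quartet acc=0x2E040 -> emit B8 10; bytes_emitted=8

Answer: F8 45 8A 93 80 82 B8 10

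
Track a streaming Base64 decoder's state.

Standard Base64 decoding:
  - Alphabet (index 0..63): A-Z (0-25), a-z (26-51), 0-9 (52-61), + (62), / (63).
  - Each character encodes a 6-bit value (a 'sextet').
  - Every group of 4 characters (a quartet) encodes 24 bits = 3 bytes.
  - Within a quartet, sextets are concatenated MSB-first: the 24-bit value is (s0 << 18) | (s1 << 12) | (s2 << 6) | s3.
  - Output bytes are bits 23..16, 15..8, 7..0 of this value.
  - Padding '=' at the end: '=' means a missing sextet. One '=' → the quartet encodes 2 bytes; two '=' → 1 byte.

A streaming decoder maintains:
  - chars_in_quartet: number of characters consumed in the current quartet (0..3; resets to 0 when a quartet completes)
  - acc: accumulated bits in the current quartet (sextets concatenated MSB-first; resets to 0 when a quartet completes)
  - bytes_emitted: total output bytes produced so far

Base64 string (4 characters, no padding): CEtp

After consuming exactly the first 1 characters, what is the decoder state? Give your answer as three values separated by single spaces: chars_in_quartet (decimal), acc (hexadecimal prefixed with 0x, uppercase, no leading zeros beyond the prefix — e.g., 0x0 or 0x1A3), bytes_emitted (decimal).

After char 0 ('C'=2): chars_in_quartet=1 acc=0x2 bytes_emitted=0

Answer: 1 0x2 0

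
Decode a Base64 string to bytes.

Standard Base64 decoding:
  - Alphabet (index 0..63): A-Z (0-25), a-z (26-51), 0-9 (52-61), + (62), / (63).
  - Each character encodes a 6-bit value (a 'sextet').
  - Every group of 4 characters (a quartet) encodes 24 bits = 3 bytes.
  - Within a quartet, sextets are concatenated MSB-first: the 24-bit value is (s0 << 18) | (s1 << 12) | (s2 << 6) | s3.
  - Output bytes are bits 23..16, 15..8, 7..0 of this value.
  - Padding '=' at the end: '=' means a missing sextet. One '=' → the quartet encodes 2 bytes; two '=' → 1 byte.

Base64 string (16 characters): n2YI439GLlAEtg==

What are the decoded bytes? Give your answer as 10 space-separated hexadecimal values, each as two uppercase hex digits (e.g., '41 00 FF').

After char 0 ('n'=39): chars_in_quartet=1 acc=0x27 bytes_emitted=0
After char 1 ('2'=54): chars_in_quartet=2 acc=0x9F6 bytes_emitted=0
After char 2 ('Y'=24): chars_in_quartet=3 acc=0x27D98 bytes_emitted=0
After char 3 ('I'=8): chars_in_quartet=4 acc=0x9F6608 -> emit 9F 66 08, reset; bytes_emitted=3
After char 4 ('4'=56): chars_in_quartet=1 acc=0x38 bytes_emitted=3
After char 5 ('3'=55): chars_in_quartet=2 acc=0xE37 bytes_emitted=3
After char 6 ('9'=61): chars_in_quartet=3 acc=0x38DFD bytes_emitted=3
After char 7 ('G'=6): chars_in_quartet=4 acc=0xE37F46 -> emit E3 7F 46, reset; bytes_emitted=6
After char 8 ('L'=11): chars_in_quartet=1 acc=0xB bytes_emitted=6
After char 9 ('l'=37): chars_in_quartet=2 acc=0x2E5 bytes_emitted=6
After char 10 ('A'=0): chars_in_quartet=3 acc=0xB940 bytes_emitted=6
After char 11 ('E'=4): chars_in_quartet=4 acc=0x2E5004 -> emit 2E 50 04, reset; bytes_emitted=9
After char 12 ('t'=45): chars_in_quartet=1 acc=0x2D bytes_emitted=9
After char 13 ('g'=32): chars_in_quartet=2 acc=0xB60 bytes_emitted=9
Padding '==': partial quartet acc=0xB60 -> emit B6; bytes_emitted=10

Answer: 9F 66 08 E3 7F 46 2E 50 04 B6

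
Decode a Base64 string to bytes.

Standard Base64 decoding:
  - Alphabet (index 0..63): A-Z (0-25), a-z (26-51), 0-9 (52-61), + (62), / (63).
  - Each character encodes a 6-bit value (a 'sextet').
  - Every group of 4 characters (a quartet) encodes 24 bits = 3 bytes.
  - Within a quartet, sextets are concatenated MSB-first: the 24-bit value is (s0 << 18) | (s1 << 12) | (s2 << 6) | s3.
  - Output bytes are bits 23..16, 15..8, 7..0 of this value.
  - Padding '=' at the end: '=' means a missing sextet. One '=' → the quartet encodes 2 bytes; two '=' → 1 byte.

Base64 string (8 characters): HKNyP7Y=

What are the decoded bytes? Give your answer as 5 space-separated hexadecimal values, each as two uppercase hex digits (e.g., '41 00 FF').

After char 0 ('H'=7): chars_in_quartet=1 acc=0x7 bytes_emitted=0
After char 1 ('K'=10): chars_in_quartet=2 acc=0x1CA bytes_emitted=0
After char 2 ('N'=13): chars_in_quartet=3 acc=0x728D bytes_emitted=0
After char 3 ('y'=50): chars_in_quartet=4 acc=0x1CA372 -> emit 1C A3 72, reset; bytes_emitted=3
After char 4 ('P'=15): chars_in_quartet=1 acc=0xF bytes_emitted=3
After char 5 ('7'=59): chars_in_quartet=2 acc=0x3FB bytes_emitted=3
After char 6 ('Y'=24): chars_in_quartet=3 acc=0xFED8 bytes_emitted=3
Padding '=': partial quartet acc=0xFED8 -> emit 3F B6; bytes_emitted=5

Answer: 1C A3 72 3F B6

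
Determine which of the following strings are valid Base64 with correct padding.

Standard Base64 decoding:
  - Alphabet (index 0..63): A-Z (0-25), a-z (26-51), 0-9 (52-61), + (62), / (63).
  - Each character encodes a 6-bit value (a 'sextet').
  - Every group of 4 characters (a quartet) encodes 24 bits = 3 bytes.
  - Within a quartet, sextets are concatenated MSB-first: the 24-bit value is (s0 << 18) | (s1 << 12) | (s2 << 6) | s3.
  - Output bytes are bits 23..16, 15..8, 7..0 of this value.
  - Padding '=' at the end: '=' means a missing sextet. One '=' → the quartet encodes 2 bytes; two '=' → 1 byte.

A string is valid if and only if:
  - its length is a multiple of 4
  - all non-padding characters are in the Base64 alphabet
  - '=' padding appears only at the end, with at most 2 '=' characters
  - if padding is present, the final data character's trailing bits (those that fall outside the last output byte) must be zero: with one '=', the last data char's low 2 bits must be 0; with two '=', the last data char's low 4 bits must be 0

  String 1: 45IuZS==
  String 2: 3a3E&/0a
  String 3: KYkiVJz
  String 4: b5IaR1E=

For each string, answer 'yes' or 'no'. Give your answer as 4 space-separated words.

String 1: '45IuZS==' → invalid (bad trailing bits)
String 2: '3a3E&/0a' → invalid (bad char(s): ['&'])
String 3: 'KYkiVJz' → invalid (len=7 not mult of 4)
String 4: 'b5IaR1E=' → valid

Answer: no no no yes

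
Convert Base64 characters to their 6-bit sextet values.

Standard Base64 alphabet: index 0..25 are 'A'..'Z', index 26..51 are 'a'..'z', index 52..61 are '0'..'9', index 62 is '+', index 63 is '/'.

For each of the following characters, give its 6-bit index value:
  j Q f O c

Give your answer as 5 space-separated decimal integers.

Answer: 35 16 31 14 28

Derivation:
'j': a..z range, 26 + ord('j') − ord('a') = 35
'Q': A..Z range, ord('Q') − ord('A') = 16
'f': a..z range, 26 + ord('f') − ord('a') = 31
'O': A..Z range, ord('O') − ord('A') = 14
'c': a..z range, 26 + ord('c') − ord('a') = 28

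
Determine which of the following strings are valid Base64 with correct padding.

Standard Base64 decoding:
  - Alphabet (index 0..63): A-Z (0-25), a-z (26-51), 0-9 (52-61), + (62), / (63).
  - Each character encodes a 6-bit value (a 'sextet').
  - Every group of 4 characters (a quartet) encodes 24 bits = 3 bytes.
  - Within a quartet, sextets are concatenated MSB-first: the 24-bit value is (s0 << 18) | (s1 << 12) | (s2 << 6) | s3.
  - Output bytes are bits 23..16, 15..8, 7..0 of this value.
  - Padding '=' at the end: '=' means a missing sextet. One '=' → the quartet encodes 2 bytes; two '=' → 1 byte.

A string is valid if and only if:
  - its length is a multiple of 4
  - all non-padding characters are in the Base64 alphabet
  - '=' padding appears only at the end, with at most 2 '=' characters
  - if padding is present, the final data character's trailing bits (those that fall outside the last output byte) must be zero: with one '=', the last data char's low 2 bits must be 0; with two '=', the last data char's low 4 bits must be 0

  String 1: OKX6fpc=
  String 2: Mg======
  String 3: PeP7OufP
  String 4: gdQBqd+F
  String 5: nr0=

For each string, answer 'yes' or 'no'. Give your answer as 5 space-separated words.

String 1: 'OKX6fpc=' → valid
String 2: 'Mg======' → invalid (6 pad chars (max 2))
String 3: 'PeP7OufP' → valid
String 4: 'gdQBqd+F' → valid
String 5: 'nr0=' → valid

Answer: yes no yes yes yes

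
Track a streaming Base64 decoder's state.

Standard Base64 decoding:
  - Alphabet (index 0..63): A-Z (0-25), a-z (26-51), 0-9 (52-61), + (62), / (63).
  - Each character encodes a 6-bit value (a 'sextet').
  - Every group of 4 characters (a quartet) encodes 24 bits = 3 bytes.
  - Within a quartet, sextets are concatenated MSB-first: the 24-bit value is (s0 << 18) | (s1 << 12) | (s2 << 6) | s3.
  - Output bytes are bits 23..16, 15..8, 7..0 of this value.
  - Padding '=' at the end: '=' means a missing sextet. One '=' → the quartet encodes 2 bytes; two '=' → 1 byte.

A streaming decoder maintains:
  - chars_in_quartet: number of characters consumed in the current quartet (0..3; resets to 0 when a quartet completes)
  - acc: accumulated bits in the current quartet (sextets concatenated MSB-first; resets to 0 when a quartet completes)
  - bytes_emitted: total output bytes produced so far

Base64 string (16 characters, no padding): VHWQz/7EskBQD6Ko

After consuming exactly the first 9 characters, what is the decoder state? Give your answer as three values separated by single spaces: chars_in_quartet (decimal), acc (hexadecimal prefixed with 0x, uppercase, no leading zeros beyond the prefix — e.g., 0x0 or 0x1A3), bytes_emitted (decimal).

After char 0 ('V'=21): chars_in_quartet=1 acc=0x15 bytes_emitted=0
After char 1 ('H'=7): chars_in_quartet=2 acc=0x547 bytes_emitted=0
After char 2 ('W'=22): chars_in_quartet=3 acc=0x151D6 bytes_emitted=0
After char 3 ('Q'=16): chars_in_quartet=4 acc=0x547590 -> emit 54 75 90, reset; bytes_emitted=3
After char 4 ('z'=51): chars_in_quartet=1 acc=0x33 bytes_emitted=3
After char 5 ('/'=63): chars_in_quartet=2 acc=0xCFF bytes_emitted=3
After char 6 ('7'=59): chars_in_quartet=3 acc=0x33FFB bytes_emitted=3
After char 7 ('E'=4): chars_in_quartet=4 acc=0xCFFEC4 -> emit CF FE C4, reset; bytes_emitted=6
After char 8 ('s'=44): chars_in_quartet=1 acc=0x2C bytes_emitted=6

Answer: 1 0x2C 6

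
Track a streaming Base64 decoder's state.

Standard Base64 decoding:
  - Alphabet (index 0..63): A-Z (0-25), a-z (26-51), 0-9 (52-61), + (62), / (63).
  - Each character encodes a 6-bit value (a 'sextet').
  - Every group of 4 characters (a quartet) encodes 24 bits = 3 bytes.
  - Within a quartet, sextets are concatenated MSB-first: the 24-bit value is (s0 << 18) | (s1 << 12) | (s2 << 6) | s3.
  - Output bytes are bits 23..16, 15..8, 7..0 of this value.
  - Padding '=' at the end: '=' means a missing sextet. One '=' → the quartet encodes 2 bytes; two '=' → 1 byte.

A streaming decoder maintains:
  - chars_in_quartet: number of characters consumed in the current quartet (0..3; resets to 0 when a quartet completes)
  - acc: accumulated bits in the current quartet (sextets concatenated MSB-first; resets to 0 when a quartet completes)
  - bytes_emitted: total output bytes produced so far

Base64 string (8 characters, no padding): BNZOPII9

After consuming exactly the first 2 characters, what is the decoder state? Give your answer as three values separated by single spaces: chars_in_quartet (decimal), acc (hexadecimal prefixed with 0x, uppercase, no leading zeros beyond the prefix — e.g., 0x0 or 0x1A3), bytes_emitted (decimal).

Answer: 2 0x4D 0

Derivation:
After char 0 ('B'=1): chars_in_quartet=1 acc=0x1 bytes_emitted=0
After char 1 ('N'=13): chars_in_quartet=2 acc=0x4D bytes_emitted=0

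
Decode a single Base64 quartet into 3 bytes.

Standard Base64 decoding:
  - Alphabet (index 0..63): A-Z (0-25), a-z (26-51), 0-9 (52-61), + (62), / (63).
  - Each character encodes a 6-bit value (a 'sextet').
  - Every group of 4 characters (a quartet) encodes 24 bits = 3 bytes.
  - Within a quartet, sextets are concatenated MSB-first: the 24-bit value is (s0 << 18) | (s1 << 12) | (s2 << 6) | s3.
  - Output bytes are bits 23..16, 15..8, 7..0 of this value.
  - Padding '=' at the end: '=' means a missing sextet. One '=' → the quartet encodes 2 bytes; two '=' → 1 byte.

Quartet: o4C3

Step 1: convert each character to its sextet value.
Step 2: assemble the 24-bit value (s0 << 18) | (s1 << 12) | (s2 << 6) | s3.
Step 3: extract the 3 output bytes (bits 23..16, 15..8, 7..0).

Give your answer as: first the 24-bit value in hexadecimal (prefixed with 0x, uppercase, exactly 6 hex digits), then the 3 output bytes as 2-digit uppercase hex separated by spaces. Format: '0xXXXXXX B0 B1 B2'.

Answer: 0xA380B7 A3 80 B7

Derivation:
Sextets: o=40, 4=56, C=2, 3=55
24-bit: (40<<18) | (56<<12) | (2<<6) | 55
      = 0xA00000 | 0x038000 | 0x000080 | 0x000037
      = 0xA380B7
Bytes: (v>>16)&0xFF=A3, (v>>8)&0xFF=80, v&0xFF=B7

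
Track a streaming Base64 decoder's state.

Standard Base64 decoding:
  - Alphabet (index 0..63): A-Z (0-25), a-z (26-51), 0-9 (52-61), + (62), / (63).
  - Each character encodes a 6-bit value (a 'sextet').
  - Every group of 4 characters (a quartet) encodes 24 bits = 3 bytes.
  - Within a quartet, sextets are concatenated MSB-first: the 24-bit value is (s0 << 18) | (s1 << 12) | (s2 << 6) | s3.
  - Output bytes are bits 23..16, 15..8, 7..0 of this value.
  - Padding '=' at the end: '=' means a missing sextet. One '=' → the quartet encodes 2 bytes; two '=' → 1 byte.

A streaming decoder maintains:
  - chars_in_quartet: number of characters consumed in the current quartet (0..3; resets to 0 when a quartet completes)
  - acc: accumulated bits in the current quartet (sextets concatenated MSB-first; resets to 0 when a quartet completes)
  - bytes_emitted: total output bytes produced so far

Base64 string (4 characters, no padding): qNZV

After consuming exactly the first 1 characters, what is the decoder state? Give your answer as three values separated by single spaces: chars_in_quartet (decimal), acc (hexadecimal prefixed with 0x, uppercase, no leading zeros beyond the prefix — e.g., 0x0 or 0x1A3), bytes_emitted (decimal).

After char 0 ('q'=42): chars_in_quartet=1 acc=0x2A bytes_emitted=0

Answer: 1 0x2A 0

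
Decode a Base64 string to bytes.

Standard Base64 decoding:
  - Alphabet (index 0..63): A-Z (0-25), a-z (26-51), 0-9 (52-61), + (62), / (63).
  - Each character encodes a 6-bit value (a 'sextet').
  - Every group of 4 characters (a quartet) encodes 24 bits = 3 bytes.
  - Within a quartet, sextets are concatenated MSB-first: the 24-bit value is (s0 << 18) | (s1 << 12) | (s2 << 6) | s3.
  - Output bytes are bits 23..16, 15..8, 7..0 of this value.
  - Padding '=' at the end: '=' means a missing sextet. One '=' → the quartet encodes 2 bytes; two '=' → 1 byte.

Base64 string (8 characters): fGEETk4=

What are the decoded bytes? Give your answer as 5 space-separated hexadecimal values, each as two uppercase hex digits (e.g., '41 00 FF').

Answer: 7C 61 04 4E 4E

Derivation:
After char 0 ('f'=31): chars_in_quartet=1 acc=0x1F bytes_emitted=0
After char 1 ('G'=6): chars_in_quartet=2 acc=0x7C6 bytes_emitted=0
After char 2 ('E'=4): chars_in_quartet=3 acc=0x1F184 bytes_emitted=0
After char 3 ('E'=4): chars_in_quartet=4 acc=0x7C6104 -> emit 7C 61 04, reset; bytes_emitted=3
After char 4 ('T'=19): chars_in_quartet=1 acc=0x13 bytes_emitted=3
After char 5 ('k'=36): chars_in_quartet=2 acc=0x4E4 bytes_emitted=3
After char 6 ('4'=56): chars_in_quartet=3 acc=0x13938 bytes_emitted=3
Padding '=': partial quartet acc=0x13938 -> emit 4E 4E; bytes_emitted=5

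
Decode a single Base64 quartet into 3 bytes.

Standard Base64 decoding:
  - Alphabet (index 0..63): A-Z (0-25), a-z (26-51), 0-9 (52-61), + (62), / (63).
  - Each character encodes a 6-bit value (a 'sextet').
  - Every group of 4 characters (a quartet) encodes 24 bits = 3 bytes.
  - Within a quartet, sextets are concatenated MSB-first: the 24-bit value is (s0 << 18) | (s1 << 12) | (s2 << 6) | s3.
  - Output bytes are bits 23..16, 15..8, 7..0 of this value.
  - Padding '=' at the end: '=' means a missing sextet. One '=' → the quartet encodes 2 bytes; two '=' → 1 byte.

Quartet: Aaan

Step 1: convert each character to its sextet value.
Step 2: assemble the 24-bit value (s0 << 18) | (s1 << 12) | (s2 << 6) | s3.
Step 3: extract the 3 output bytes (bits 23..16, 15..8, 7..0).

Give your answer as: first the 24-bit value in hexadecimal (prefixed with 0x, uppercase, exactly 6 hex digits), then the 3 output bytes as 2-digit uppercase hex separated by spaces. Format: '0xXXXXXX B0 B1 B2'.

Sextets: A=0, a=26, a=26, n=39
24-bit: (0<<18) | (26<<12) | (26<<6) | 39
      = 0x000000 | 0x01A000 | 0x000680 | 0x000027
      = 0x01A6A7
Bytes: (v>>16)&0xFF=01, (v>>8)&0xFF=A6, v&0xFF=A7

Answer: 0x01A6A7 01 A6 A7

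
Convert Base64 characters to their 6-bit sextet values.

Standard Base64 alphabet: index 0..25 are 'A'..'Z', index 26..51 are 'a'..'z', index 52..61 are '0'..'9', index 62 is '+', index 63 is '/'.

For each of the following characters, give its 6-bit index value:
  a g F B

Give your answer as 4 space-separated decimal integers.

Answer: 26 32 5 1

Derivation:
'a': a..z range, 26 + ord('a') − ord('a') = 26
'g': a..z range, 26 + ord('g') − ord('a') = 32
'F': A..Z range, ord('F') − ord('A') = 5
'B': A..Z range, ord('B') − ord('A') = 1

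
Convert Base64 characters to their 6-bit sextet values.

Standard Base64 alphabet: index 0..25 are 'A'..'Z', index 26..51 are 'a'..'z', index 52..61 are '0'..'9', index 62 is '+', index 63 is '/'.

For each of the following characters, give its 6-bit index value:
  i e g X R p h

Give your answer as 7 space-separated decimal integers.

'i': a..z range, 26 + ord('i') − ord('a') = 34
'e': a..z range, 26 + ord('e') − ord('a') = 30
'g': a..z range, 26 + ord('g') − ord('a') = 32
'X': A..Z range, ord('X') − ord('A') = 23
'R': A..Z range, ord('R') − ord('A') = 17
'p': a..z range, 26 + ord('p') − ord('a') = 41
'h': a..z range, 26 + ord('h') − ord('a') = 33

Answer: 34 30 32 23 17 41 33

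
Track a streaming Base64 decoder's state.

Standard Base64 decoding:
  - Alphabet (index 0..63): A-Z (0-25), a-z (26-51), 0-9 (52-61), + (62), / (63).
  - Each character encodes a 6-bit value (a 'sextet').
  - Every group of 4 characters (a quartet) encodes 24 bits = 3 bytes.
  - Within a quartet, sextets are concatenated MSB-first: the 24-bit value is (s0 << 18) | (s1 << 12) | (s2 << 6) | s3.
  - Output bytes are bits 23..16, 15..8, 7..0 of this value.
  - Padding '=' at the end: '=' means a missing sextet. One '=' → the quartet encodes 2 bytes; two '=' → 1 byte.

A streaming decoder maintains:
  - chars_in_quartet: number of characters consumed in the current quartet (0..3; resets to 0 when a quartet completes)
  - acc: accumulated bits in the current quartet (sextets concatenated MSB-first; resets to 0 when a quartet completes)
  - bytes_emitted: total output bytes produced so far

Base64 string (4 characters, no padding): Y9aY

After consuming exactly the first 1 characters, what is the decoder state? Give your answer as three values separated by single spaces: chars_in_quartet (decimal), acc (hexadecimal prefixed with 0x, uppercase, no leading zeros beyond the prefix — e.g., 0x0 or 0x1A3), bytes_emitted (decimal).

After char 0 ('Y'=24): chars_in_quartet=1 acc=0x18 bytes_emitted=0

Answer: 1 0x18 0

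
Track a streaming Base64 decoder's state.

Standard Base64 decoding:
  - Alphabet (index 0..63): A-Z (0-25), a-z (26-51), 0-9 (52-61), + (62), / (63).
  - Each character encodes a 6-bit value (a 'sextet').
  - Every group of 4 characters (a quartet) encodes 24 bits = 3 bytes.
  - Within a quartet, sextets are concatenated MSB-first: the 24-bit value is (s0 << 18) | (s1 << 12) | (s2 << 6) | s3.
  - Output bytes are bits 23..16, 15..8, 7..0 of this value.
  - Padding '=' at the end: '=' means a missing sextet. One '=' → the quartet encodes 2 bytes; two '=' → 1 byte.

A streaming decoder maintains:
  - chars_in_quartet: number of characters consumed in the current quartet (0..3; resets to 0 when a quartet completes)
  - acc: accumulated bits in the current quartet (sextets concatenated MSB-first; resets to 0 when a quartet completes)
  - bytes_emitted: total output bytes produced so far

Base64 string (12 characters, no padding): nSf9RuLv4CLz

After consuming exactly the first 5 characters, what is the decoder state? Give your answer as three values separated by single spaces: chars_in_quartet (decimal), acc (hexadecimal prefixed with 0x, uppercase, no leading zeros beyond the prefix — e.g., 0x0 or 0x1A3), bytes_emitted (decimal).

Answer: 1 0x11 3

Derivation:
After char 0 ('n'=39): chars_in_quartet=1 acc=0x27 bytes_emitted=0
After char 1 ('S'=18): chars_in_quartet=2 acc=0x9D2 bytes_emitted=0
After char 2 ('f'=31): chars_in_quartet=3 acc=0x2749F bytes_emitted=0
After char 3 ('9'=61): chars_in_quartet=4 acc=0x9D27FD -> emit 9D 27 FD, reset; bytes_emitted=3
After char 4 ('R'=17): chars_in_quartet=1 acc=0x11 bytes_emitted=3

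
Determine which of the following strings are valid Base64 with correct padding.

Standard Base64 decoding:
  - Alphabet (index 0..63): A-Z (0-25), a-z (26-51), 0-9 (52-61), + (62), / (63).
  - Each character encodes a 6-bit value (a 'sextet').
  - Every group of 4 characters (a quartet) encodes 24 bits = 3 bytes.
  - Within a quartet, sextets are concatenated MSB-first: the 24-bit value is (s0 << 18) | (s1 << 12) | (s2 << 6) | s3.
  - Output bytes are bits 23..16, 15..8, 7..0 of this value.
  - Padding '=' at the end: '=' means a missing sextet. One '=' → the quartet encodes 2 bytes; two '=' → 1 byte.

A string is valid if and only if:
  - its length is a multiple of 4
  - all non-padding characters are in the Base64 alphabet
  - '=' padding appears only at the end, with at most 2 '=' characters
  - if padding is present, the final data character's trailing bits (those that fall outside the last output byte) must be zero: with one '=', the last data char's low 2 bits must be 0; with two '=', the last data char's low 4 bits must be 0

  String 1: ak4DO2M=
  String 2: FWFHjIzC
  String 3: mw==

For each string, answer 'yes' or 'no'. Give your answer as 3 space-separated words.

Answer: yes yes yes

Derivation:
String 1: 'ak4DO2M=' → valid
String 2: 'FWFHjIzC' → valid
String 3: 'mw==' → valid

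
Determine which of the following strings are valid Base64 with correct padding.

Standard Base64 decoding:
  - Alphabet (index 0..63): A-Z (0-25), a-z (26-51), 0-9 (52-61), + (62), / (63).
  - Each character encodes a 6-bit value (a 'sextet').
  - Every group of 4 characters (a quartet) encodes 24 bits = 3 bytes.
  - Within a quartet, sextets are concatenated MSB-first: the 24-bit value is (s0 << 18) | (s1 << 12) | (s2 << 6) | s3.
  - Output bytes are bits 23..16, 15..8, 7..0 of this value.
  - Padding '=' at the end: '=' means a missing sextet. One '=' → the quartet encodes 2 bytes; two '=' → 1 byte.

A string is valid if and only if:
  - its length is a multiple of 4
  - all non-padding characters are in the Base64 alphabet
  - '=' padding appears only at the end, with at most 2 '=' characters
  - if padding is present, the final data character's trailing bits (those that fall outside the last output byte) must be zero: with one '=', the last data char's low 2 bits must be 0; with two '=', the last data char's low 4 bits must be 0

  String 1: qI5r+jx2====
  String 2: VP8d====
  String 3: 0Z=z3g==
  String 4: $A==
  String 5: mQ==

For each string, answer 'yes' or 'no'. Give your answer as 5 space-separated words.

Answer: no no no no yes

Derivation:
String 1: 'qI5r+jx2====' → invalid (4 pad chars (max 2))
String 2: 'VP8d====' → invalid (4 pad chars (max 2))
String 3: '0Z=z3g==' → invalid (bad char(s): ['=']; '=' in middle)
String 4: '$A==' → invalid (bad char(s): ['$'])
String 5: 'mQ==' → valid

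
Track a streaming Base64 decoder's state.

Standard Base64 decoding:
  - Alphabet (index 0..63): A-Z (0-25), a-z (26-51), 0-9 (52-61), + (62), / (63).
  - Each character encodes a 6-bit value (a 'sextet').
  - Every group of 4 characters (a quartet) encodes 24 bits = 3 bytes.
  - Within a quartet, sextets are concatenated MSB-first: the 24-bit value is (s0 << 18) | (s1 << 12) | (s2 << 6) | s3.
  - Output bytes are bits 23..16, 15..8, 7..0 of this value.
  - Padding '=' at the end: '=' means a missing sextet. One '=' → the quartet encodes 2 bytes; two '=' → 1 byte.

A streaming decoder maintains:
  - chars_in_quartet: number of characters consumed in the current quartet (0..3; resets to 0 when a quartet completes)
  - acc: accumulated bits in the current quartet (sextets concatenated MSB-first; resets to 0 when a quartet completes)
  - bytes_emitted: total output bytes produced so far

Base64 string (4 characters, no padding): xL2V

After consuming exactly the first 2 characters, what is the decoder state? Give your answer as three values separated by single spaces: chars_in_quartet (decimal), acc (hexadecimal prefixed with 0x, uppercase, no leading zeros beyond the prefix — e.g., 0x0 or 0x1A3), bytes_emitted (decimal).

After char 0 ('x'=49): chars_in_quartet=1 acc=0x31 bytes_emitted=0
After char 1 ('L'=11): chars_in_quartet=2 acc=0xC4B bytes_emitted=0

Answer: 2 0xC4B 0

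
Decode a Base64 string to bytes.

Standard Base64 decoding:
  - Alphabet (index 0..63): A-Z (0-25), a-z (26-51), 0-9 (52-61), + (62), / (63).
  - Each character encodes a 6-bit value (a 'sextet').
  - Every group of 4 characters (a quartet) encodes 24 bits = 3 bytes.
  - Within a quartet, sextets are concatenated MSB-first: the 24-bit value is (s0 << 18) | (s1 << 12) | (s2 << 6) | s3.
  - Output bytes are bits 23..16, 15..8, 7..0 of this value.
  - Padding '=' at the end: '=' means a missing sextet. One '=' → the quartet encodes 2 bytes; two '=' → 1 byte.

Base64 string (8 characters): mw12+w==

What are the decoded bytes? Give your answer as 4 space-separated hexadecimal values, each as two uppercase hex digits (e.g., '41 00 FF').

After char 0 ('m'=38): chars_in_quartet=1 acc=0x26 bytes_emitted=0
After char 1 ('w'=48): chars_in_quartet=2 acc=0x9B0 bytes_emitted=0
After char 2 ('1'=53): chars_in_quartet=3 acc=0x26C35 bytes_emitted=0
After char 3 ('2'=54): chars_in_quartet=4 acc=0x9B0D76 -> emit 9B 0D 76, reset; bytes_emitted=3
After char 4 ('+'=62): chars_in_quartet=1 acc=0x3E bytes_emitted=3
After char 5 ('w'=48): chars_in_quartet=2 acc=0xFB0 bytes_emitted=3
Padding '==': partial quartet acc=0xFB0 -> emit FB; bytes_emitted=4

Answer: 9B 0D 76 FB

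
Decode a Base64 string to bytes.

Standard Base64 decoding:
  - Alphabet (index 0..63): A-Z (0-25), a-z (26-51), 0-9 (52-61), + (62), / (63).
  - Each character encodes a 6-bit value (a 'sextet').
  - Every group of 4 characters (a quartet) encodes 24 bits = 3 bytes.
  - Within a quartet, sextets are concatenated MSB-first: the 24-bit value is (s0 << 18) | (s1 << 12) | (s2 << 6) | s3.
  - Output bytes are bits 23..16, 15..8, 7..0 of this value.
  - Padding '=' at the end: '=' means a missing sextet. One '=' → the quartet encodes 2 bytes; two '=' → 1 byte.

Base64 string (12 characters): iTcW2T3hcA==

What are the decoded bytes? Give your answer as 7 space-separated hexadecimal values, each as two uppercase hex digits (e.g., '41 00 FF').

Answer: 89 37 16 D9 3D E1 70

Derivation:
After char 0 ('i'=34): chars_in_quartet=1 acc=0x22 bytes_emitted=0
After char 1 ('T'=19): chars_in_quartet=2 acc=0x893 bytes_emitted=0
After char 2 ('c'=28): chars_in_quartet=3 acc=0x224DC bytes_emitted=0
After char 3 ('W'=22): chars_in_quartet=4 acc=0x893716 -> emit 89 37 16, reset; bytes_emitted=3
After char 4 ('2'=54): chars_in_quartet=1 acc=0x36 bytes_emitted=3
After char 5 ('T'=19): chars_in_quartet=2 acc=0xD93 bytes_emitted=3
After char 6 ('3'=55): chars_in_quartet=3 acc=0x364F7 bytes_emitted=3
After char 7 ('h'=33): chars_in_quartet=4 acc=0xD93DE1 -> emit D9 3D E1, reset; bytes_emitted=6
After char 8 ('c'=28): chars_in_quartet=1 acc=0x1C bytes_emitted=6
After char 9 ('A'=0): chars_in_quartet=2 acc=0x700 bytes_emitted=6
Padding '==': partial quartet acc=0x700 -> emit 70; bytes_emitted=7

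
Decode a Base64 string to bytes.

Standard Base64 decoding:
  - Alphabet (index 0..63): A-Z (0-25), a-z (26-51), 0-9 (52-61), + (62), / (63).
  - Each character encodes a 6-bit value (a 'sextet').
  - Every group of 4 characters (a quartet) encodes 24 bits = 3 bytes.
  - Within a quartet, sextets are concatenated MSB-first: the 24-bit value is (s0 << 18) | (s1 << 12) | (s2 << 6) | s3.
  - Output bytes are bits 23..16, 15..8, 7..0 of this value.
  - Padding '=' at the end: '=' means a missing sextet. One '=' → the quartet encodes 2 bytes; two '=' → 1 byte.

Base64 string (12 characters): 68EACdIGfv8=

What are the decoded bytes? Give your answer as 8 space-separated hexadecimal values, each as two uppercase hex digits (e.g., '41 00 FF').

After char 0 ('6'=58): chars_in_quartet=1 acc=0x3A bytes_emitted=0
After char 1 ('8'=60): chars_in_quartet=2 acc=0xEBC bytes_emitted=0
After char 2 ('E'=4): chars_in_quartet=3 acc=0x3AF04 bytes_emitted=0
After char 3 ('A'=0): chars_in_quartet=4 acc=0xEBC100 -> emit EB C1 00, reset; bytes_emitted=3
After char 4 ('C'=2): chars_in_quartet=1 acc=0x2 bytes_emitted=3
After char 5 ('d'=29): chars_in_quartet=2 acc=0x9D bytes_emitted=3
After char 6 ('I'=8): chars_in_quartet=3 acc=0x2748 bytes_emitted=3
After char 7 ('G'=6): chars_in_quartet=4 acc=0x9D206 -> emit 09 D2 06, reset; bytes_emitted=6
After char 8 ('f'=31): chars_in_quartet=1 acc=0x1F bytes_emitted=6
After char 9 ('v'=47): chars_in_quartet=2 acc=0x7EF bytes_emitted=6
After char 10 ('8'=60): chars_in_quartet=3 acc=0x1FBFC bytes_emitted=6
Padding '=': partial quartet acc=0x1FBFC -> emit 7E FF; bytes_emitted=8

Answer: EB C1 00 09 D2 06 7E FF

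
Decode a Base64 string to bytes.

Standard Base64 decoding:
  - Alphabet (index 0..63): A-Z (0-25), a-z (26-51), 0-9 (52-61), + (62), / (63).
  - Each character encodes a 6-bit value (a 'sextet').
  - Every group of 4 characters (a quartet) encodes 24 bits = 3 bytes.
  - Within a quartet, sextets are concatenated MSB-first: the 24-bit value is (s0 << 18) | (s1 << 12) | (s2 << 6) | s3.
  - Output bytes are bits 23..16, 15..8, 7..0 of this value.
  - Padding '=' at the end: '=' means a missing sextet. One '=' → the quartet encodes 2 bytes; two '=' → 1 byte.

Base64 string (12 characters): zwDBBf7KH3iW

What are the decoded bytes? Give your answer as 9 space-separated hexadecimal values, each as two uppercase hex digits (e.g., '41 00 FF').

Answer: CF 00 C1 05 FE CA 1F 78 96

Derivation:
After char 0 ('z'=51): chars_in_quartet=1 acc=0x33 bytes_emitted=0
After char 1 ('w'=48): chars_in_quartet=2 acc=0xCF0 bytes_emitted=0
After char 2 ('D'=3): chars_in_quartet=3 acc=0x33C03 bytes_emitted=0
After char 3 ('B'=1): chars_in_quartet=4 acc=0xCF00C1 -> emit CF 00 C1, reset; bytes_emitted=3
After char 4 ('B'=1): chars_in_quartet=1 acc=0x1 bytes_emitted=3
After char 5 ('f'=31): chars_in_quartet=2 acc=0x5F bytes_emitted=3
After char 6 ('7'=59): chars_in_quartet=3 acc=0x17FB bytes_emitted=3
After char 7 ('K'=10): chars_in_quartet=4 acc=0x5FECA -> emit 05 FE CA, reset; bytes_emitted=6
After char 8 ('H'=7): chars_in_quartet=1 acc=0x7 bytes_emitted=6
After char 9 ('3'=55): chars_in_quartet=2 acc=0x1F7 bytes_emitted=6
After char 10 ('i'=34): chars_in_quartet=3 acc=0x7DE2 bytes_emitted=6
After char 11 ('W'=22): chars_in_quartet=4 acc=0x1F7896 -> emit 1F 78 96, reset; bytes_emitted=9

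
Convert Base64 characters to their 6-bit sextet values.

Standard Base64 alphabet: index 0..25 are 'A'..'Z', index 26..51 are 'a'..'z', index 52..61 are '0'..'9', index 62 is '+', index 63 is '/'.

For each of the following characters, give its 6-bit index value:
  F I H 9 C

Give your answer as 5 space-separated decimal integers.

'F': A..Z range, ord('F') − ord('A') = 5
'I': A..Z range, ord('I') − ord('A') = 8
'H': A..Z range, ord('H') − ord('A') = 7
'9': 0..9 range, 52 + ord('9') − ord('0') = 61
'C': A..Z range, ord('C') − ord('A') = 2

Answer: 5 8 7 61 2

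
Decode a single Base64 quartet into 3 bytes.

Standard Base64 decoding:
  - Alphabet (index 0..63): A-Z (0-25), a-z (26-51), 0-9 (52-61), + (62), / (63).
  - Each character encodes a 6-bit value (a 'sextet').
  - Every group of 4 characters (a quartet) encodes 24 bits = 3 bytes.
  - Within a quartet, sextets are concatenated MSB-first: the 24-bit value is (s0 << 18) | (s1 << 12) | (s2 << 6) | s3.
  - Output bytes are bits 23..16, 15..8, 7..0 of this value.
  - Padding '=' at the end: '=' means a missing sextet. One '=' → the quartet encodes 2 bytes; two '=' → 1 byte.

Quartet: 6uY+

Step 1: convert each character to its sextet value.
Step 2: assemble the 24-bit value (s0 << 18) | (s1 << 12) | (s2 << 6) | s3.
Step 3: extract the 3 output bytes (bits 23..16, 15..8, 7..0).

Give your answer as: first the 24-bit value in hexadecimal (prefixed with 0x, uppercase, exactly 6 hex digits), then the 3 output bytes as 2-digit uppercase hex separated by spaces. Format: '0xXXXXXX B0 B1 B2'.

Sextets: 6=58, u=46, Y=24, +=62
24-bit: (58<<18) | (46<<12) | (24<<6) | 62
      = 0xE80000 | 0x02E000 | 0x000600 | 0x00003E
      = 0xEAE63E
Bytes: (v>>16)&0xFF=EA, (v>>8)&0xFF=E6, v&0xFF=3E

Answer: 0xEAE63E EA E6 3E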